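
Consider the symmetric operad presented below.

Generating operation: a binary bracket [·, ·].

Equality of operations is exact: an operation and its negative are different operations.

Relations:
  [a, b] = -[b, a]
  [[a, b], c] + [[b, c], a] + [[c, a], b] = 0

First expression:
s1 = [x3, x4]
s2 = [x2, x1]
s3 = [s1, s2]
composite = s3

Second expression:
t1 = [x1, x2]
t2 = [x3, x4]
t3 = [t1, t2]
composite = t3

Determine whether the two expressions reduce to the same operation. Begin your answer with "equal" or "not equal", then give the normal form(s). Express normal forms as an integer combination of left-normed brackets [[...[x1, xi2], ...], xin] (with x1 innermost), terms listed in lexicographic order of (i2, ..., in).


In normal form, the first expression is [[[x1, x2], x3], x4] - [[[x1, x2], x4], x3]
In normal form, the second expression is [[[x1, x2], x3], x4] - [[[x1, x2], x4], x3]
Both agree, so they are equal.

equal; both compose to [[[x1, x2], x3], x4] - [[[x1, x2], x4], x3]


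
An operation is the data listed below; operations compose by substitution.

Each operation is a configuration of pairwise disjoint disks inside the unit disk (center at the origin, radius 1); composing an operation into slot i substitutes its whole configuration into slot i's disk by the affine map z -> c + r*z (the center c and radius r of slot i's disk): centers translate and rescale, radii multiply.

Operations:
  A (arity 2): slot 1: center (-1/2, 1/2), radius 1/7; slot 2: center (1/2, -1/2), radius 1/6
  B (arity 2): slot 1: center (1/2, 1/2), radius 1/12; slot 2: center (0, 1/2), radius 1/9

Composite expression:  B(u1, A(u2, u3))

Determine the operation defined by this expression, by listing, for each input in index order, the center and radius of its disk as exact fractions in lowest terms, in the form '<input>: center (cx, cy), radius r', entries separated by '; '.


Affine substitution under B: radii multiply and u-centers shift.
input u1: applying the 1 nested substitution gives center (1/2, 1/2), radius 1/12
input u2: applying the 2 nested substitutions gives center (-1/18, 5/9), radius 1/63
input u3: applying the 2 nested substitutions gives center (1/18, 4/9), radius 1/54

u1: center (1/2, 1/2), radius 1/12; u2: center (-1/18, 5/9), radius 1/63; u3: center (1/18, 4/9), radius 1/54


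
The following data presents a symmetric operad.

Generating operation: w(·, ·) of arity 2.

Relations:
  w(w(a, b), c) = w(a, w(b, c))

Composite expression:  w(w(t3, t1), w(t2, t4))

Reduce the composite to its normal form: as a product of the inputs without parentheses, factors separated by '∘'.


t3 ∘ t1 ∘ t2 ∘ t4

All parenthesizations of w agree; list the t-inputs left to right.
w(t3, t1) collapses to t3 ∘ t1
w(t2, t4) collapses to t2 ∘ t4
w(w(t3, t1), w(t2, t4)) collapses to t3 ∘ t1 ∘ t2 ∘ t4


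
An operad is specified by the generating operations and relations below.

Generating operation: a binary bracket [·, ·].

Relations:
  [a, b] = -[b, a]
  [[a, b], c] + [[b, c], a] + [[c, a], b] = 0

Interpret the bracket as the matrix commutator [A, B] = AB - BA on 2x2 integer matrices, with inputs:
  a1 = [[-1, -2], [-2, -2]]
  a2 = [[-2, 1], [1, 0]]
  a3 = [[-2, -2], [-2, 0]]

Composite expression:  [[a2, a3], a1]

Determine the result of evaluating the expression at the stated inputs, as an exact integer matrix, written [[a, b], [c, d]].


[a2, a3] = [[0, 6], [-6, 0]]
[[a2, a3], a1] = [[-24, -6], [-6, 24]]

[[-24, -6], [-6, 24]]


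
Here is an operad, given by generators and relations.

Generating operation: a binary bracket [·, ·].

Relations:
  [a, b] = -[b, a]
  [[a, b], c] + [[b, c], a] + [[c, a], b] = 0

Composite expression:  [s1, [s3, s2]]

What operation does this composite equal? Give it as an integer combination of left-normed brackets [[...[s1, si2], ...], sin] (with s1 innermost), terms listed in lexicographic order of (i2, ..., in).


-[[s1, s2], s3] + [[s1, s3], s2]


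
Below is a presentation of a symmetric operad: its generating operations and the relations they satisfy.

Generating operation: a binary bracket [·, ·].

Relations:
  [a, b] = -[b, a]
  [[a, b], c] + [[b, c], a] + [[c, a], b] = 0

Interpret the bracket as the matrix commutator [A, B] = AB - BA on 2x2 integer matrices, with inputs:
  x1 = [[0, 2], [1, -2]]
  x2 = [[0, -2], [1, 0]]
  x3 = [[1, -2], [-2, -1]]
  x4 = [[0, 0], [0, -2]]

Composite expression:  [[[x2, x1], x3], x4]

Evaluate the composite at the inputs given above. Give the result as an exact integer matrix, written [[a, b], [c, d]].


[[0, -16], [-24, 0]]


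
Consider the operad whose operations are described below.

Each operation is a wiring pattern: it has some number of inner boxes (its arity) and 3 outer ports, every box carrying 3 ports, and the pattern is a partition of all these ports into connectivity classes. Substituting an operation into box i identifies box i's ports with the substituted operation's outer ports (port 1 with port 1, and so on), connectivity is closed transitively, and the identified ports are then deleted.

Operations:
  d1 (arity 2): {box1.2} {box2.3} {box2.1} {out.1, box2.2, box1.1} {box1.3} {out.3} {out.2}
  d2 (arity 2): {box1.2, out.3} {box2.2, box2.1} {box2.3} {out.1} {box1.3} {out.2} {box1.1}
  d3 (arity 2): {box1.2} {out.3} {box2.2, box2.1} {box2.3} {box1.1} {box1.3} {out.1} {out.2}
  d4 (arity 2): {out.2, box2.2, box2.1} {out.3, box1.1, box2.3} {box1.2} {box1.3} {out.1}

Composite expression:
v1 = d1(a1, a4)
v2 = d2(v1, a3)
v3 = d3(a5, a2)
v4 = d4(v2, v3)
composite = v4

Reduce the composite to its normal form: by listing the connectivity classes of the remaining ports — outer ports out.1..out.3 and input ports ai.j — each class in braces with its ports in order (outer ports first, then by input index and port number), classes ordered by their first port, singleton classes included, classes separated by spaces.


{out.1} {out.2} {out.3} {a1.1, a4.2} {a1.2} {a1.3} {a2.1, a2.2} {a2.3} {a3.1, a3.2} {a3.3} {a4.1} {a4.3} {a5.1} {a5.2} {a5.3}


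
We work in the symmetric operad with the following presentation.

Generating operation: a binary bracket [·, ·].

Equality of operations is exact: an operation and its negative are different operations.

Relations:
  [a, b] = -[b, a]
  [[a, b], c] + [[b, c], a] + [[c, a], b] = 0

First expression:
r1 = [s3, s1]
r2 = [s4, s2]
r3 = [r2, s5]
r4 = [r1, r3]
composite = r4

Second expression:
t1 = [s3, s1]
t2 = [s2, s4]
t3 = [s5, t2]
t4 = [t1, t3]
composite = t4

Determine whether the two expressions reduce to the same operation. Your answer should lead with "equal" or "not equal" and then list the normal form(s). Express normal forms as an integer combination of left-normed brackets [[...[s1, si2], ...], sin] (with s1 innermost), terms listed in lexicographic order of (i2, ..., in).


In normal form, the first expression is [[[[s1, s3], s2], s4], s5] - [[[[s1, s3], s4], s2], s5] - [[[[s1, s3], s5], s2], s4] + [[[[s1, s3], s5], s4], s2]
In normal form, the second expression is [[[[s1, s3], s2], s4], s5] - [[[[s1, s3], s4], s2], s5] - [[[[s1, s3], s5], s2], s4] + [[[[s1, s3], s5], s4], s2]
One common form — equal.

equal — both sides give [[[[s1, s3], s2], s4], s5] - [[[[s1, s3], s4], s2], s5] - [[[[s1, s3], s5], s2], s4] + [[[[s1, s3], s5], s4], s2]


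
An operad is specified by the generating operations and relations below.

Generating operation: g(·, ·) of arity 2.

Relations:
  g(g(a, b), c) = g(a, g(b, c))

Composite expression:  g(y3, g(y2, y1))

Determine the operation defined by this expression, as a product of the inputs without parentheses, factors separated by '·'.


y3 · y2 · y1

Under associativity of g, the answer is the y's in reading order.
g(y2, y1) collapses to y2 · y1
g(y3, g(y2, y1)) collapses to y3 · y2 · y1


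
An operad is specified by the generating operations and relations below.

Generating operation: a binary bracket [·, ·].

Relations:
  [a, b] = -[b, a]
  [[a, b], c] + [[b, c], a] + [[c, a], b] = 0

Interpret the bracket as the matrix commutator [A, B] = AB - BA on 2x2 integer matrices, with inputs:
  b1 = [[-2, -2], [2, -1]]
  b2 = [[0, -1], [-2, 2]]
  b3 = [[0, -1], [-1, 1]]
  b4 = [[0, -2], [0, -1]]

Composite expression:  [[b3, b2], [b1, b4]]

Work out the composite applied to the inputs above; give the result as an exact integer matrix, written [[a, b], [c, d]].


[[-2, 16], [-4, 2]]

[b3, b2] = [[1, -1], [0, -1]]
[b1, b4] = [[4, 4], [2, -4]]
[[b3, b2], [b1, b4]] = [[-2, 16], [-4, 2]]


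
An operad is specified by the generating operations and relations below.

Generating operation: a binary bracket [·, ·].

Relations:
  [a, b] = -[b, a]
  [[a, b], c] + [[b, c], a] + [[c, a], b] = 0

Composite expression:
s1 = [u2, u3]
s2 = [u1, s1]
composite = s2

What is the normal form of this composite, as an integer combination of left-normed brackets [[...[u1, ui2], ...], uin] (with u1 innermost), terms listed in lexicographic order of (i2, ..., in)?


[[u1, u2], u3] - [[u1, u3], u2]

A multilinear Lie element is pinned by u1-initial words (u1 innermost).
Composite bracket: [u1, [u2, u3]]
Under [a, b] = ab - ba we get 4 signed associative words (2^2 = 4).
Keep just the words that open with u1:
  the word u1u2u3 carries sign +1 and contributes +[[u1, u2], u3]
  the word u1u3u2 carries sign -1 and contributes -[[u1, u3], u2]


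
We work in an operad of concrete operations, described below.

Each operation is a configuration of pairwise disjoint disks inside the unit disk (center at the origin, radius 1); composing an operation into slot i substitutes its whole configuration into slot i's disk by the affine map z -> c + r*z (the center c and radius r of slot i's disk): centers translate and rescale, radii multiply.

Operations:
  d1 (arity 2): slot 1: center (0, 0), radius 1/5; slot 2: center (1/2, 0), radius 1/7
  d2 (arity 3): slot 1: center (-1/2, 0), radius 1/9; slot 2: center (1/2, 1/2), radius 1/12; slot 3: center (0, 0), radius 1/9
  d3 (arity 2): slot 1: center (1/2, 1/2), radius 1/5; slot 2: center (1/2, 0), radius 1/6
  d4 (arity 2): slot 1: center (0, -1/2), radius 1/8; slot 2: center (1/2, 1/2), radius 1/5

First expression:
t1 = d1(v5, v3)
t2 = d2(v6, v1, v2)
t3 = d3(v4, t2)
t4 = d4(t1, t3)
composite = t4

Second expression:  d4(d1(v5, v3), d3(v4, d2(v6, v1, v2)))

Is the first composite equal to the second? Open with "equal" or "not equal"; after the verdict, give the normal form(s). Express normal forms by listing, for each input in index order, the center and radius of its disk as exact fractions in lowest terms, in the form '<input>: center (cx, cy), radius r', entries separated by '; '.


equal — both sides give v1: center (37/60, 31/60), radius 1/360; v2: center (3/5, 1/2), radius 1/270; v3: center (1/16, -1/2), radius 1/56; v4: center (3/5, 3/5), radius 1/25; v5: center (0, -1/2), radius 1/40; v6: center (7/12, 1/2), radius 1/270

The first composite normalizes to v1: center (37/60, 31/60), radius 1/360; v2: center (3/5, 1/2), radius 1/270; v3: center (1/16, -1/2), radius 1/56; v4: center (3/5, 3/5), radius 1/25; v5: center (0, -1/2), radius 1/40; v6: center (7/12, 1/2), radius 1/270
The second composite normalizes to v1: center (37/60, 31/60), radius 1/360; v2: center (3/5, 1/2), radius 1/270; v3: center (1/16, -1/2), radius 1/56; v4: center (3/5, 3/5), radius 1/25; v5: center (0, -1/2), radius 1/40; v6: center (7/12, 1/2), radius 1/270
Same normal form: equal.


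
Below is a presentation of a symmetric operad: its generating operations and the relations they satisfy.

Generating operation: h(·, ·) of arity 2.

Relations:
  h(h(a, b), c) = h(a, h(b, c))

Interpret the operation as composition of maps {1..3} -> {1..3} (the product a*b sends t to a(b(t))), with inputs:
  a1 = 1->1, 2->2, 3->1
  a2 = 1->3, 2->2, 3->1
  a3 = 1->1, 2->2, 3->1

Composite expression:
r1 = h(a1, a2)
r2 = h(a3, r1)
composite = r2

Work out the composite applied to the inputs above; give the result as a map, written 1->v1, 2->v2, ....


h(a1, a2) = 1->1, 2->2, 3->1
h(a3, h(a1, a2)) = 1->1, 2->2, 3->1

1->1, 2->2, 3->1


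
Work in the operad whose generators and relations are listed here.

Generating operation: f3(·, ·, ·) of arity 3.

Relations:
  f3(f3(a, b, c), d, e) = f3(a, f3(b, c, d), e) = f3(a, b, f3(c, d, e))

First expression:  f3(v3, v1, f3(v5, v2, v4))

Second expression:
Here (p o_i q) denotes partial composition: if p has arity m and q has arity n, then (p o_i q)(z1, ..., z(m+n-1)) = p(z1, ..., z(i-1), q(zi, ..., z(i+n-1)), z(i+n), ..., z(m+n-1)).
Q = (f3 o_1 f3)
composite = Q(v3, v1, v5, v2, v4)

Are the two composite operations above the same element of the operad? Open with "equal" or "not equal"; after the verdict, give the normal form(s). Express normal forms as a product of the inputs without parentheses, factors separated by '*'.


equal: each reduces to v3 * v1 * v5 * v2 * v4

The first composite normalizes to v3 * v1 * v5 * v2 * v4
The second composite normalizes to v3 * v1 * v5 * v2 * v4
The normal forms match — equal.


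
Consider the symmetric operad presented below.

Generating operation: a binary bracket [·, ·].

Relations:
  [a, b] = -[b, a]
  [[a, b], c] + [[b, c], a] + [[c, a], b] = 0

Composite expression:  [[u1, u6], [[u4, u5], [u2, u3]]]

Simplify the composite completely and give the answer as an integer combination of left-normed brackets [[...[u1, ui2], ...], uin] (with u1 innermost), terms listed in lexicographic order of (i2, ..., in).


-[[[[[u1, u6], u2], u3], u4], u5] + [[[[[u1, u6], u2], u3], u5], u4] + [[[[[u1, u6], u3], u2], u4], u5] - [[[[[u1, u6], u3], u2], u5], u4] + [[[[[u1, u6], u4], u5], u2], u3] - [[[[[u1, u6], u4], u5], u3], u2] - [[[[[u1, u6], u5], u4], u2], u3] + [[[[[u1, u6], u5], u4], u3], u2]

Skip Jacobi rewriting: expand, keep u1-initial words, read off terms.
Composite bracket: [[u1, u6], [[u4, u5], [u2, u3]]]
Each bracket splits as ab - ba, giving 32 signed words (2^5 = 32).
Collect the words opening with u1:
  the word u1u6u2u3u4u5 carries sign -1 and contributes -[[[[[u1, u6], u2], u3], u4], u5]
  the word u1u6u2u3u5u4 carries sign +1 and contributes +[[[[[u1, u6], u2], u3], u5], u4]
  the word u1u6u3u2u4u5 carries sign +1 and contributes +[[[[[u1, u6], u3], u2], u4], u5]
  the word u1u6u3u2u5u4 carries sign -1 and contributes -[[[[[u1, u6], u3], u2], u5], u4]
  the word u1u6u4u5u2u3 carries sign +1 and contributes +[[[[[u1, u6], u4], u5], u2], u3]
  the word u1u6u4u5u3u2 carries sign -1 and contributes -[[[[[u1, u6], u4], u5], u3], u2]
  the word u1u6u5u4u2u3 carries sign -1 and contributes -[[[[[u1, u6], u5], u4], u2], u3]
  the word u1u6u5u4u3u2 carries sign +1 and contributes +[[[[[u1, u6], u5], u4], u3], u2]


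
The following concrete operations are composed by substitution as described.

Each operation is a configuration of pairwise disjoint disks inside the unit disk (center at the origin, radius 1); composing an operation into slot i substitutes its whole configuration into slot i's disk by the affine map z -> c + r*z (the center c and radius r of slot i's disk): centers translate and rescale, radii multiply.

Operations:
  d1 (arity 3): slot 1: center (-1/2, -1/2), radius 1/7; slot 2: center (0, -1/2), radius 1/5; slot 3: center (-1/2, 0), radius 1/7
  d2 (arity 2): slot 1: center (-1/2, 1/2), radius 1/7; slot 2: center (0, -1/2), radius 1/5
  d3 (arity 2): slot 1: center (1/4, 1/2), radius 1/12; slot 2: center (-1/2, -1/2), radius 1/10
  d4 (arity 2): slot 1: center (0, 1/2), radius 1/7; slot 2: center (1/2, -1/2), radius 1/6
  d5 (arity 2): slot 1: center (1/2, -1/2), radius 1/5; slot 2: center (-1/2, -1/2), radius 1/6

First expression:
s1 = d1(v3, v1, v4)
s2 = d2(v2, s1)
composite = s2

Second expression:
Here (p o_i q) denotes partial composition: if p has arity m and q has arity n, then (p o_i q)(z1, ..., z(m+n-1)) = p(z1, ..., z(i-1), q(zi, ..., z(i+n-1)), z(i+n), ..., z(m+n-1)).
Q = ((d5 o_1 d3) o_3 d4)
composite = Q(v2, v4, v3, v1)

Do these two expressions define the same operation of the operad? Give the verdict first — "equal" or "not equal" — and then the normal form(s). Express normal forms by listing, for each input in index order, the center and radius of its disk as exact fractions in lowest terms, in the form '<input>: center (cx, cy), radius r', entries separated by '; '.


Reducing the first expression gives v1: center (0, -3/5), radius 1/25; v2: center (-1/2, 1/2), radius 1/7; v3: center (-1/10, -3/5), radius 1/35; v4: center (-1/10, -1/2), radius 1/35
Reducing the second expression gives v1: center (-5/12, -7/12), radius 1/36; v2: center (11/20, -2/5), radius 1/60; v3: center (-1/2, -5/12), radius 1/42; v4: center (2/5, -3/5), radius 1/50
Distinct normal forms: not equal.

not equal — first v1: center (0, -3/5), radius 1/25; v2: center (-1/2, 1/2), radius 1/7; v3: center (-1/10, -3/5), radius 1/35; v4: center (-1/10, -1/2), radius 1/35, second v1: center (-5/12, -7/12), radius 1/36; v2: center (11/20, -2/5), radius 1/60; v3: center (-1/2, -5/12), radius 1/42; v4: center (2/5, -3/5), radius 1/50


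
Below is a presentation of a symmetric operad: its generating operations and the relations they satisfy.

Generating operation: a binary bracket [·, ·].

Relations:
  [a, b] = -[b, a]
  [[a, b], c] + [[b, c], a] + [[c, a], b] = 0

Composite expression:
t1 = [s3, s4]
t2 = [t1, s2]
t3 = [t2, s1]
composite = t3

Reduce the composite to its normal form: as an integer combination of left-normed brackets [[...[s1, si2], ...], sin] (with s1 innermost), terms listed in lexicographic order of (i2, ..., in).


A multilinear Lie element is pinned by s1-initial words (s1 innermost).
Composite bracket: [[[s3, s4], s2], s1]
Under [a, b] = ab - ba we get 8 signed associative words (2^3 = 8).
Words beginning with s1 determine it all:
  s1s2s3s4 appears with sign +1, giving the term +[[[s1, s2], s3], s4]
  s1s2s4s3 appears with sign -1, giving the term -[[[s1, s2], s4], s3]
  s1s3s4s2 appears with sign -1, giving the term -[[[s1, s3], s4], s2]
  s1s4s3s2 appears with sign +1, giving the term +[[[s1, s4], s3], s2]

[[[s1, s2], s3], s4] - [[[s1, s2], s4], s3] - [[[s1, s3], s4], s2] + [[[s1, s4], s3], s2]


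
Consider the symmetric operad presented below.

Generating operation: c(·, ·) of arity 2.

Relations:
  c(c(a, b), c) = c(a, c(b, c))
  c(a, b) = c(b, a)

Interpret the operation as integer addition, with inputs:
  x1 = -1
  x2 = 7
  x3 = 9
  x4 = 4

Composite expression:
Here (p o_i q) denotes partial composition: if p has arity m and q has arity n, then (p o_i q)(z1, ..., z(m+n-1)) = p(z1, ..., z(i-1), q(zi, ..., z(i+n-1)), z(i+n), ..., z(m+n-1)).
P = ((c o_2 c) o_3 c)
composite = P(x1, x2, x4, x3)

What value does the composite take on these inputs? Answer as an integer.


19

c(x4, x3) = 13
c(x2, c(x4, x3)) = 20
c(x1, c(x2, c(x4, x3))) = 19


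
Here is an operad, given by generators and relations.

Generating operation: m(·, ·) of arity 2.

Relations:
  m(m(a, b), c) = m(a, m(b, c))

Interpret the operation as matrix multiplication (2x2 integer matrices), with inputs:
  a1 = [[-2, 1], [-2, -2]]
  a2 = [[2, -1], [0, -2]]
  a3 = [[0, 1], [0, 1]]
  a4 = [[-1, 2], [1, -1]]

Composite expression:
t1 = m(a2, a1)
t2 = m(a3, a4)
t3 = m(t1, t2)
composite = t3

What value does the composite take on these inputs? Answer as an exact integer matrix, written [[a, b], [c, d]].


[[2, -2], [8, -8]]

m(a2, a1) = [[-2, 4], [4, 4]]
m(a3, a4) = [[1, -1], [1, -1]]
m(m(a2, a1), m(a3, a4)) = [[2, -2], [8, -8]]


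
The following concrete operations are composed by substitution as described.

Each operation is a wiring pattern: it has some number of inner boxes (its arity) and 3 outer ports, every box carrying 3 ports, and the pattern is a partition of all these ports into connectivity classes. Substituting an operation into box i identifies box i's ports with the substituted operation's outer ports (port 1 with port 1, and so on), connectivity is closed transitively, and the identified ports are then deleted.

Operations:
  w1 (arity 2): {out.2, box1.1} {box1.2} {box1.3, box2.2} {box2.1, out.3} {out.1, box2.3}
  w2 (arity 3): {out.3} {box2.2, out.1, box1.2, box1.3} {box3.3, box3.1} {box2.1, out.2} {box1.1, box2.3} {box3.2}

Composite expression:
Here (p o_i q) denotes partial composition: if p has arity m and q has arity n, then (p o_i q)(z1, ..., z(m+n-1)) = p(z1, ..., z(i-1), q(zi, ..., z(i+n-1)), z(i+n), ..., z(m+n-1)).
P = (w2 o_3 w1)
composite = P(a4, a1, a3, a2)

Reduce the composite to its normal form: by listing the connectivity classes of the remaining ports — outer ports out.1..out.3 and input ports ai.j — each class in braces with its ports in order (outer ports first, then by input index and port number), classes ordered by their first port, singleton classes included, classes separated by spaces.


Connectivity passes through glued w2-boundaries; trace each wire chain.
w1 over (a3, a2) gives {out.1, a2.3} {out.2, a3.1} {out.3, a2.1} {a2.2, a3.3} {a3.2}, out.j being that stage's outer ports
w2 over (a4, a1, a3, a2) gives {out.1, a1.2, a4.2, a4.3} {out.2, a1.1} {out.3} {a1.3, a4.1} {a2.1, a2.3} {a2.2, a3.3} {a3.1} {a3.2}, out.j being that stage's outer ports

{out.1, a1.2, a4.2, a4.3} {out.2, a1.1} {out.3} {a1.3, a4.1} {a2.1, a2.3} {a2.2, a3.3} {a3.1} {a3.2}


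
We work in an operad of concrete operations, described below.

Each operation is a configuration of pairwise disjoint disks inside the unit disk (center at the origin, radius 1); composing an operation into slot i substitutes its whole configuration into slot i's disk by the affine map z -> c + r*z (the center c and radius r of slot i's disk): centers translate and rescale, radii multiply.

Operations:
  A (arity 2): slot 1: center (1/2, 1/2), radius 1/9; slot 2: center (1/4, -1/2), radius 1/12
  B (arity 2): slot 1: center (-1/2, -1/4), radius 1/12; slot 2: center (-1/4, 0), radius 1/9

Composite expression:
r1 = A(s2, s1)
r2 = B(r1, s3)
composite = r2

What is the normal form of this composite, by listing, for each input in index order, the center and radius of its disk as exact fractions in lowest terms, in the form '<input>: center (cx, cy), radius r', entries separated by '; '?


s1: center (-23/48, -7/24), radius 1/144; s2: center (-11/24, -5/24), radius 1/108; s3: center (-1/4, 0), radius 1/9

Nesting under B composes maps z -> c + r*z down each s-path.
s2 passes through 2 substitutions, ending at center (-11/24, -5/24), radius 1/108
s1 passes through 2 substitutions, ending at center (-23/48, -7/24), radius 1/144
s3 passes through 1 substitution, ending at center (-1/4, 0), radius 1/9


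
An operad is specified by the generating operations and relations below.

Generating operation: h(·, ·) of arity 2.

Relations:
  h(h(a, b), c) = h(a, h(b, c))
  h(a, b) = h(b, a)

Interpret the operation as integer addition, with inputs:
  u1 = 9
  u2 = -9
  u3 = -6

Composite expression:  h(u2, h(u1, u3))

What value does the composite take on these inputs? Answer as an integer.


h(u1, u3) = 3
h(u2, h(u1, u3)) = -6

-6


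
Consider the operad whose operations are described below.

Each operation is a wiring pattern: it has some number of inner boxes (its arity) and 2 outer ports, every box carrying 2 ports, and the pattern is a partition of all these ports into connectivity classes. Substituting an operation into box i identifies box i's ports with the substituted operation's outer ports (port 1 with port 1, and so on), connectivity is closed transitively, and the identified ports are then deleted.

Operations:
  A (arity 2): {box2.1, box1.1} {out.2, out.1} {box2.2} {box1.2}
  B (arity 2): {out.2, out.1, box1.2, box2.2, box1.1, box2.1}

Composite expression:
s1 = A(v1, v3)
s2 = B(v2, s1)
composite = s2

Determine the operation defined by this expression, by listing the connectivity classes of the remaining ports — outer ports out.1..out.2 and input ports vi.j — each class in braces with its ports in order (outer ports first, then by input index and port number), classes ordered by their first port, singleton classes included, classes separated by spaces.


{out.1, out.2, v2.1, v2.2} {v1.1, v3.1} {v1.2} {v3.2}

Treat the ports identified at B as solder joints: merge, then drop.
through A, on inputs (v1, v3): {out.1, out.2} {v1.1, v3.1} {v1.2} {v3.2} (out.j = stage outer ports)
through B, on inputs (v2, v1, v3): {out.1, out.2, v2.1, v2.2} {v1.1, v3.1} {v1.2} {v3.2} (out.j = stage outer ports)


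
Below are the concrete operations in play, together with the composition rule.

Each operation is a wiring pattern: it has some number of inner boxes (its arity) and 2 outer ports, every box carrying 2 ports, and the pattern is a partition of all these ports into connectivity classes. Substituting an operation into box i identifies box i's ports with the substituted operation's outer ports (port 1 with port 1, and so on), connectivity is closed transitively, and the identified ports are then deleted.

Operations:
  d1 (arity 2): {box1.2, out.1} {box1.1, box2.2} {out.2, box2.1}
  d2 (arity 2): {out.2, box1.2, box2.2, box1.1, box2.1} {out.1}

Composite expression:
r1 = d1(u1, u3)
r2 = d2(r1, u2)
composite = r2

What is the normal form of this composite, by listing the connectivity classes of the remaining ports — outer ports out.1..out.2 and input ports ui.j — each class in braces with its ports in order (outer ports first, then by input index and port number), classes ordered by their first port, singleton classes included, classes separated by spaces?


Substituting into d2 glues patterns; closure does the rest.
through d1, on inputs (u1, u3): {out.1, u1.2} {out.2, u3.1} {u1.1, u3.2} (out.j = stage outer ports)
through d2, on inputs (u1, u3, u2): {out.1} {out.2, u1.2, u2.1, u2.2, u3.1} {u1.1, u3.2} (out.j = stage outer ports)

{out.1} {out.2, u1.2, u2.1, u2.2, u3.1} {u1.1, u3.2}


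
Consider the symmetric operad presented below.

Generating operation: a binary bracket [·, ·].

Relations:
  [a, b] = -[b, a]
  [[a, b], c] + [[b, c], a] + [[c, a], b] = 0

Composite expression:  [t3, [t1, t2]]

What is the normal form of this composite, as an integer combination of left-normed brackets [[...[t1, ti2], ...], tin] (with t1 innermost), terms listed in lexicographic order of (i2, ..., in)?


-[[t1, t2], t3]


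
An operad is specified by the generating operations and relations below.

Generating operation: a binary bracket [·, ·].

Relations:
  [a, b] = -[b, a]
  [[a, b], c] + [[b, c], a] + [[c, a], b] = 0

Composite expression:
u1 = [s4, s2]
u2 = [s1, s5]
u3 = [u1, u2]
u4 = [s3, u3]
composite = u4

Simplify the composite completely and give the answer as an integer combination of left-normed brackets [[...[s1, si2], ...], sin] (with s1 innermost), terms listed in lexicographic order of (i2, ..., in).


-[[[[s1, s5], s2], s4], s3] + [[[[s1, s5], s4], s2], s3]

Left-normed coefficients sit on the s1-initial expansion words.
Composite bracket: [s3, [[s4, s2], [s1, s5]]]
Under [a, b] = ab - ba we get 16 signed associative words (2^4 = 16).
Coefficients come from the s1-initial words:
  s1s5s2s4s3 appears with sign -1, giving the term -[[[[s1, s5], s2], s4], s3]
  s1s5s4s2s3 appears with sign +1, giving the term +[[[[s1, s5], s4], s2], s3]


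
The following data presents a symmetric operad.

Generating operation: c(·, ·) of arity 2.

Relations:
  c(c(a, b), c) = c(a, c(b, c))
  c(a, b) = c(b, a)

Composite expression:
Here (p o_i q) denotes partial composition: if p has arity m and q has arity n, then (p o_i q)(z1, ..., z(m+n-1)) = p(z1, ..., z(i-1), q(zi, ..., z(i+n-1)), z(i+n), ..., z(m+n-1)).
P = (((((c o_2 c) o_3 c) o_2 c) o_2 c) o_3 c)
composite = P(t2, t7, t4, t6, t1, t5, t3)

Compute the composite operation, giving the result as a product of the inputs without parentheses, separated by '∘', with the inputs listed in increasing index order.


t1 ∘ t2 ∘ t3 ∘ t4 ∘ t5 ∘ t6 ∘ t7

With c associative and commutative, the t-input set is all that matters.
c(t4, t6) linearizes to t4 ∘ t6
c(t7, c(t4, t6)) linearizes to t7 ∘ t4 ∘ t6
c(c(t7, c(t4, t6)), t1) linearizes to t7 ∘ t4 ∘ t6 ∘ t1
c(t5, t3) linearizes to t5 ∘ t3
c(c(c(t7, c(t4, t6)), t1), c(t5, t3)) linearizes to t7 ∘ t4 ∘ t6 ∘ t1 ∘ t5 ∘ t3
c(t2, c(c(c(t7, c(t4, t6)), t1), c(t5, t3))) linearizes to t2 ∘ t7 ∘ t4 ∘ t6 ∘ t1 ∘ t5 ∘ t3
reordering the factors by index: t1 ∘ t2 ∘ t3 ∘ t4 ∘ t5 ∘ t6 ∘ t7


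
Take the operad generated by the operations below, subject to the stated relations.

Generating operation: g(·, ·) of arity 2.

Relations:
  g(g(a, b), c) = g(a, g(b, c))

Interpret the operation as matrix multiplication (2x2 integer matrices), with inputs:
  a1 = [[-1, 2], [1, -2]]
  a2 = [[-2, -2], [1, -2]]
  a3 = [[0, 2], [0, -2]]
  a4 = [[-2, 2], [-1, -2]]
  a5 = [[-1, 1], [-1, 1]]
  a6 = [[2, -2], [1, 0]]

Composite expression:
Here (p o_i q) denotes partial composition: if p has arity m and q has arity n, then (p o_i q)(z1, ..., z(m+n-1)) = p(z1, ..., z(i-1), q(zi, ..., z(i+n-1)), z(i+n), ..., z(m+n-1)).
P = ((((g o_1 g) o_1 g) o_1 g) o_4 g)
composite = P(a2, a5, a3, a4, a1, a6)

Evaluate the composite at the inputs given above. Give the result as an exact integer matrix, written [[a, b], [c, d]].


[[0, 32], [0, 8]]

g(a2, a5) = [[4, -4], [1, -1]]
g(g(a2, a5), a3) = [[0, 16], [0, 4]]
g(a4, a1) = [[4, -8], [-1, 2]]
g(g(g(a2, a5), a3), g(a4, a1)) = [[-16, 32], [-4, 8]]
g(g(g(g(a2, a5), a3), g(a4, a1)), a6) = [[0, 32], [0, 8]]


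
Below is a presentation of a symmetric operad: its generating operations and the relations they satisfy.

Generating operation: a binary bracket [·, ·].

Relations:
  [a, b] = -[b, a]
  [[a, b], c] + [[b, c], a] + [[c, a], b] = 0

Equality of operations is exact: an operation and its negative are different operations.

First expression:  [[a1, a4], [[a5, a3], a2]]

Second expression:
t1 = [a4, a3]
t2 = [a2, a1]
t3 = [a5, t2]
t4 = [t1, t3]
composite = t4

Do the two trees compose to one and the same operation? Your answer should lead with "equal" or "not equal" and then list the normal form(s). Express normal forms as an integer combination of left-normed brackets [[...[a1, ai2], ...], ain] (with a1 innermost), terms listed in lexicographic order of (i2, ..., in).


The first expression reduces to [[[[a1, a4], a2], a3], a5] - [[[[a1, a4], a2], a5], a3] - [[[[a1, a4], a3], a5], a2] + [[[[a1, a4], a5], a3], a2]
The second expression reduces to [[[[a1, a2], a5], a3], a4] - [[[[a1, a2], a5], a4], a3]
They disagree, so not equal.

not equal — first [[[[a1, a4], a2], a3], a5] - [[[[a1, a4], a2], a5], a3] - [[[[a1, a4], a3], a5], a2] + [[[[a1, a4], a5], a3], a2], second [[[[a1, a2], a5], a3], a4] - [[[[a1, a2], a5], a4], a3]


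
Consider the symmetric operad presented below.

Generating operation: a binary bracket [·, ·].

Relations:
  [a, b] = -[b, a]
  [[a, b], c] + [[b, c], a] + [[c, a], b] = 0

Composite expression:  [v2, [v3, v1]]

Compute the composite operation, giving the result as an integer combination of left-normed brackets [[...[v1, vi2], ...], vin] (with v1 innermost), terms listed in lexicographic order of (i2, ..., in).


[[v1, v3], v2]

In the tensor algebra, words opening v1 carry the v1-anchored form.
Composite bracket: [v2, [v3, v1]]
Under [a, b] = ab - ba we get 4 signed associative words (2^2 = 4).
Words beginning with v1 determine it all:
  v1v3v2 appears with sign +1, giving the term +[[v1, v3], v2]


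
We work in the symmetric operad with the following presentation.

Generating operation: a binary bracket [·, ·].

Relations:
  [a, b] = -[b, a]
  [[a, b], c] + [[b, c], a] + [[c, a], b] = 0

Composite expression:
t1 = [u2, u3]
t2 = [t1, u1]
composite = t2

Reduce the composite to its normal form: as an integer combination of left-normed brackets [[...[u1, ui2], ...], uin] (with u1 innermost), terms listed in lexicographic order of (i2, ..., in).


-[[u1, u2], u3] + [[u1, u3], u2]


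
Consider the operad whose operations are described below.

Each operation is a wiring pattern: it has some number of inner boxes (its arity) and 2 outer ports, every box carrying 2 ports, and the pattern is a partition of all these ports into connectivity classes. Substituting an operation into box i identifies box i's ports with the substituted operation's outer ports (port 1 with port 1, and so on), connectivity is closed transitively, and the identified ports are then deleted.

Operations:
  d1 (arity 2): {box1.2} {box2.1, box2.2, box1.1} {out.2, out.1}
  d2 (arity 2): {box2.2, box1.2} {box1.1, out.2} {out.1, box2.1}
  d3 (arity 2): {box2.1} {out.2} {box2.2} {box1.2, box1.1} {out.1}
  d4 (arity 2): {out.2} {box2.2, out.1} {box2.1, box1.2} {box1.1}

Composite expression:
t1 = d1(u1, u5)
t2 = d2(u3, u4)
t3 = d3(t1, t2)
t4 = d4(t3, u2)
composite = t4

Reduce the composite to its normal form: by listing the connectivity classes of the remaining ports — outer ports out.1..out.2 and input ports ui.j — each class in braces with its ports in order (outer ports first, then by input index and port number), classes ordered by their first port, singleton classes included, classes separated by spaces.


{out.1, u2.2} {out.2} {u1.1, u5.1, u5.2} {u1.2} {u2.1} {u3.1} {u3.2, u4.2} {u4.1}

Reachability decides: close wires over d4-identified ports.
after d1, the pattern on (u1, u5) reads {out.1, out.2} {u1.1, u5.1, u5.2} {u1.2} (out.j = its outer ports)
after d2, the pattern on (u3, u4) reads {out.1, u4.1} {out.2, u3.1} {u3.2, u4.2} (out.j = its outer ports)
after d3, the pattern on (u1, u5, u3, u4) reads {out.1} {out.2} {u1.1, u5.1, u5.2} {u1.2} {u3.1} {u3.2, u4.2} {u4.1} (out.j = its outer ports)
after d4, the pattern on (u1, u5, u3, u4, u2) reads {out.1, u2.2} {out.2} {u1.1, u5.1, u5.2} {u1.2} {u2.1} {u3.1} {u3.2, u4.2} {u4.1} (out.j = its outer ports)


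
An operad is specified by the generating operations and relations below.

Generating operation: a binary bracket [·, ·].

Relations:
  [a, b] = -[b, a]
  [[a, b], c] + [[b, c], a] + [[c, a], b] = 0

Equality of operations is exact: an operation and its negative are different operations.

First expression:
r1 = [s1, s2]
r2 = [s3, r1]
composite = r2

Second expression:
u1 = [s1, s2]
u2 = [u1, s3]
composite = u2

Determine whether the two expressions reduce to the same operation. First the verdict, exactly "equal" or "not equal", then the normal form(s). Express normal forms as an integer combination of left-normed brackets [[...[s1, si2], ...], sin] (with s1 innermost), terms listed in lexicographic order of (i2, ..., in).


not equal — first -[[s1, s2], s3], second [[s1, s2], s3]

The first expression, normalized: -[[s1, s2], s3]
The second expression, normalized: [[s1, s2], s3]
Different reductions; not equal.


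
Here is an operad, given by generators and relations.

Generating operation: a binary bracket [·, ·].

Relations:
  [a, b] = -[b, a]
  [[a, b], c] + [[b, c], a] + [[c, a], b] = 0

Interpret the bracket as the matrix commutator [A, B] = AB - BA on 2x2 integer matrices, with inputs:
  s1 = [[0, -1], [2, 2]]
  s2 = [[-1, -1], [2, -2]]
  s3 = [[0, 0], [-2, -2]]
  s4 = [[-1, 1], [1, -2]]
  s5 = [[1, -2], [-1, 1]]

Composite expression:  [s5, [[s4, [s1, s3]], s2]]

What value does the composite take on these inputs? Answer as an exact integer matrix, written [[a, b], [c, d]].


[[-18, 0], [0, 18]]

[s1, s3] = [[2, 2], [0, -2]]
[s4, [s1, s3]] = [[-2, -2], [4, 2]]
[[s4, [s1, s3]], s2] = [[0, 6], [12, 0]]
[s5, [[s4, [s1, s3]], s2]] = [[-18, 0], [0, 18]]


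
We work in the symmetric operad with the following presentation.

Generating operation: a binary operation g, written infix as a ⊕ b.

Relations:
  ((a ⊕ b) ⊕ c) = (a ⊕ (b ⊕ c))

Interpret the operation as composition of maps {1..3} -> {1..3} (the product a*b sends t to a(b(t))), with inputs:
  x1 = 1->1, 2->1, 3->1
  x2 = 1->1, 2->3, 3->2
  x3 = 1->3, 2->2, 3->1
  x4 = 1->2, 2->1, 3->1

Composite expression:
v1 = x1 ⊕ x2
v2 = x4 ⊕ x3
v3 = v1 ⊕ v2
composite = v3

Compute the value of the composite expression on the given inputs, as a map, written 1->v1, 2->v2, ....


(x1 ⊕ x2) = 1->1, 2->1, 3->1
(x4 ⊕ x3) = 1->1, 2->1, 3->2
((x1 ⊕ x2) ⊕ (x4 ⊕ x3)) = 1->1, 2->1, 3->1

1->1, 2->1, 3->1


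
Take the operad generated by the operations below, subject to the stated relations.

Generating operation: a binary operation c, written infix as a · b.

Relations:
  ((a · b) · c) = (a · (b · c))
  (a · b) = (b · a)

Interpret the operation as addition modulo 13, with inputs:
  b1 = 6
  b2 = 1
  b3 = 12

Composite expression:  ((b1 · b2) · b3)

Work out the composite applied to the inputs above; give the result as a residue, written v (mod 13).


6 (mod 13)

(b1 · b2) = 7
((b1 · b2) · b3) = 6


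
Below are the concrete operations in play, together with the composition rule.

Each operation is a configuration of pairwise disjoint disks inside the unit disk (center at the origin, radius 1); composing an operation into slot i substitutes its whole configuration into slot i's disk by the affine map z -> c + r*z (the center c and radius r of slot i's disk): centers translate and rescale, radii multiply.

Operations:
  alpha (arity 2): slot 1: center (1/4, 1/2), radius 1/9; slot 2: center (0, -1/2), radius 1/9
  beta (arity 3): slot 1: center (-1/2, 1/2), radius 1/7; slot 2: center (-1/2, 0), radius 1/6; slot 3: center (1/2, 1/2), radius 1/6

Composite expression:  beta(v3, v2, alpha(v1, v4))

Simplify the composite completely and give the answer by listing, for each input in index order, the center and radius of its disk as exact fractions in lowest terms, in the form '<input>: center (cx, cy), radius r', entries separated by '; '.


v1: center (13/24, 7/12), radius 1/54; v2: center (-1/2, 0), radius 1/6; v3: center (-1/2, 1/2), radius 1/7; v4: center (1/2, 5/12), radius 1/54

Each v-disk chains the slot maps above it in beta; radii multiply.
tracing v3 down its 1-map path: center (-1/2, 1/2), radius 1/7
tracing v2 down its 1-map path: center (-1/2, 0), radius 1/6
tracing v1 down its 2-map path: center (13/24, 7/12), radius 1/54
tracing v4 down its 2-map path: center (1/2, 5/12), radius 1/54


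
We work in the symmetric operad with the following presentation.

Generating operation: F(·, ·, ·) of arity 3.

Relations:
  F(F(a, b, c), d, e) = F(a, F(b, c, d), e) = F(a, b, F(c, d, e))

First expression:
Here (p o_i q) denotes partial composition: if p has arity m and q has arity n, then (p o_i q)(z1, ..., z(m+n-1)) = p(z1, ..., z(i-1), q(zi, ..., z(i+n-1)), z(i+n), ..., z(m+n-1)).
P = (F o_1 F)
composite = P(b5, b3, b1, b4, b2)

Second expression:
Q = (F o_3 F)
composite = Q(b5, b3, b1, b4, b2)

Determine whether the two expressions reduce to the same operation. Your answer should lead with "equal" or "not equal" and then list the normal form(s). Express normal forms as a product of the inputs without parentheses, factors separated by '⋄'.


In normal form, the first expression is b5 ⋄ b3 ⋄ b1 ⋄ b4 ⋄ b2
In normal form, the second expression is b5 ⋄ b3 ⋄ b1 ⋄ b4 ⋄ b2
One common form — equal.

equal; the common form is b5 ⋄ b3 ⋄ b1 ⋄ b4 ⋄ b2


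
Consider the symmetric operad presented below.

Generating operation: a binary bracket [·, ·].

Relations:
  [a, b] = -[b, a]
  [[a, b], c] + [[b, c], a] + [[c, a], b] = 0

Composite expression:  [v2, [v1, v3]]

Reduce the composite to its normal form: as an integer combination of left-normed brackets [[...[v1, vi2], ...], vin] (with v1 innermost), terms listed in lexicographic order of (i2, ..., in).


-[[v1, v3], v2]

Skip Jacobi rewriting: expand, keep v1-initial words, read off terms.
Composite bracket: [v2, [v1, v3]]
Expanding via [a, b] = ab - ba: 4 signed words (2^2 = 4).
The v1-initial words carry the normal form:
  sign of v1v3v2 is -1, so it contributes -[[v1, v3], v2]


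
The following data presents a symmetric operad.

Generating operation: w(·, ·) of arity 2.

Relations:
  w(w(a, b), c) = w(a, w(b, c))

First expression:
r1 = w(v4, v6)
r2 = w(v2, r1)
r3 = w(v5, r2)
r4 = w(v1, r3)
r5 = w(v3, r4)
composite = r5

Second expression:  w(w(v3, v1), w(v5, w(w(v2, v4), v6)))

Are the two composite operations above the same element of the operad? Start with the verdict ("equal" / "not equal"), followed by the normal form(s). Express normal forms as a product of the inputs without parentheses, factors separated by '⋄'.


In normal form, the first expression is v3 ⋄ v1 ⋄ v5 ⋄ v2 ⋄ v4 ⋄ v6
In normal form, the second expression is v3 ⋄ v1 ⋄ v5 ⋄ v2 ⋄ v4 ⋄ v6
Both agree, so they are equal.

equal: each reduces to v3 ⋄ v1 ⋄ v5 ⋄ v2 ⋄ v4 ⋄ v6
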